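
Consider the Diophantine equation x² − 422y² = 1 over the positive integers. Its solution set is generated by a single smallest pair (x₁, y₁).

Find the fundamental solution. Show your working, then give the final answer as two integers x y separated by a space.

7022501 341850

[20; 1,1,5,2,1,…,1,1,40] for √422; ℓ=14 ⇒ convergent index 13
i=0: a=20 ⇒ p=20, q=1
…
i=3: a=5 ⇒ p=226, q=11
…
i=7: a=20 ⇒ p=53719, q=2615
i=8: a=3 ⇒ p=163807, q=7974
i=9: a=1 ⇒ p=217526, q=10589
…
i=12: a=1 ⇒ p=3810680, q=185501
i=13: a=1 ⇒ p=7022501, q=341850
(x₁, y₁) = (7022501, 341850);  7022501² − 422·341850² = 1 ✓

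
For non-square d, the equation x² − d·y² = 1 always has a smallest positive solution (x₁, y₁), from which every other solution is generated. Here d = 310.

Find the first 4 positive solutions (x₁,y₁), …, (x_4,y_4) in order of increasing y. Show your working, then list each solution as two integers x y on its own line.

848719 48204
1440647881921 81823301352
2445410459391369679 138889981000287972
4150932639366927117300481 235757131569084991314384

√310 → a₀=17, period (1,1,1,1,5,…,1,1,34); ℓ=16 even so k=15
a_0=17:  p_0=17·1+0=17,  q_0=17·0+1=1
a_1=1:  p_1=1·17+1=18,  q_1=1·1+0=1
…
a_3=1:  p_3=1·35+18=53,  q_3=1·2+1=3
…
a_5=5:  p_5=5·88+53=493,  q_5=5·5+3=28
a_6=3:  p_6=3·493+88=1567,  q_6=3·28+5=89
…
a_8=2:  p_8=2·2060+1567=5687,  q_8=2·117+89=323
a_9=1:  p_9=1·5687+2060=7747,  q_9=1·323+117=440
a_10=3:  p_10=3·7747+5687=28928,  q_10=3·440+323=1643
a_11=5:  p_11=5·28928+7747=152387,  q_11=5·1643+440=8655
a_12=1:  p_12=1·152387+28928=181315,  q_12=1·8655+1643=10298
a_13=1:  p_13=1·181315+152387=333702,  q_13=1·10298+8655=18953
a_14=1:  p_14=1·333702+181315=515017,  q_14=1·18953+10298=29251
a_15=1:  p_15=1·515017+333702=848719,  q_15=1·29251+18953=48204
(x₁, y₁) = (848719, 48204);  848719² − 310·48204² = 1 ✓
n=2: (848719,48204)∘(848719,48204) = (848719·848719+310·48204·48204, 848719·48204+48204·848719) = (1440647881921,81823301352)
n=3: (1440647881921,81823301352)∘(848719,48204) = (848719·1440647881921+310·48204·81823301352, 848719·81823301352+48204·1440647881921) = (2445410459391369679,138889981000287972)
n=4: (2445410459391369679,138889981000287972)∘(848719,48204) = (848719·2445410459391369679+310·48204·138889981000287972, 848719·138889981000287972+48204·2445410459391369679) = (4150932639366927117300481,235757131569084991314384)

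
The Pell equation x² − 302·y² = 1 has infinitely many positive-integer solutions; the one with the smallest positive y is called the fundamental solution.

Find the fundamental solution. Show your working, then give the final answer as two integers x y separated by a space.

√302 = [17; 2,1,1,1,4,…,1,2,34, …], period ℓ=16 (even) → k=15
step 0: (17, 1)  from 17·(1,0) + (0,1)
…
step 2: (52, 3)  from 1·(35,2) + (17,1)
step 3: (87, 5)  from 1·(52,3) + (35,2)
step 4: (139, 8)  from 1·(87,5) + (52,3)
step 5: (643, 37)  from 4·(139,8) + (87,5)
step 6: (1425, 82)  from 2·(643,37) + (139,8)
…
step 12: (574956, 33085)  from 1·(467281,26889) + (107675,6196)
step 13: (1042237, 59974)  from 1·(574956,33085) + (467281,26889)
step 14: (1617193, 93059)  from 1·(1042237,59974) + (574956,33085)
step 15: (4276623, 246092)  from 2·(1617193,93059) + (1042237,59974)
(x₁, y₁) = (4276623, 246092);  4276623² − 302·246092² = 1 ✓

4276623 246092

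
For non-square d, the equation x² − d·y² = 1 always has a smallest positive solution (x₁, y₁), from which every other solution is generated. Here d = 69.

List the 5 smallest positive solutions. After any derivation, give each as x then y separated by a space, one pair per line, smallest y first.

7775 936
120901249 14554800
1880014414175 226327139064
29234224019520001 3519386997890400
454592181623521601375 54726467590868580936

d=69: √d = [8; 3,3,1,4,1,3,3,16] (ℓ=8, even), read p_7/q_7
i=0: a=8 ⇒ p=8, q=1
i=1: a=3 ⇒ p=25, q=3
i=2: a=3 ⇒ p=83, q=10
…
i=5: a=1 ⇒ p=623, q=75
i=6: a=3 ⇒ p=2384, q=287
i=7: a=3 ⇒ p=7775, q=936
(x₁, y₁) = (7775, 936);  7775² − 69·936² = 1 ✓
(7775+936√69)^2 = 120901249 + 14554800√69
(7775+936√69)^3 = 1880014414175 + 226327139064√69
(7775+936√69)^4 = 29234224019520001 + 3519386997890400√69
(7775+936√69)^5 = 454592181623521601375 + 54726467590868580936√69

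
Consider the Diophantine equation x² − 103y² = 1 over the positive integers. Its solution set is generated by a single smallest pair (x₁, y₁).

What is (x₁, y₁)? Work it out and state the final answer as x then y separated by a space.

227528 22419

d=103: √d = [10; 6,1,2,1,1,9,1,1,2,1,6,20] (ℓ=12, even), read p_11/q_11
k=0  a_k=10  p_k/q_k = 10/1
k=1  a_k=6  p_k/q_k = 61/6
…
k=3  a_k=2  p_k/q_k = 203/20
…
k=6  a_k=9  p_k/q_k = 4567/450
k=7  a_k=1  p_k/q_k = 5044/497
…
k=10  a_k=1  p_k/q_k = 33877/3338
k=11  a_k=6  p_k/q_k = 227528/22419
→ (227528, 22419).  Check: 227528²=51768990784, 103·22419²=51768990783, difference 1.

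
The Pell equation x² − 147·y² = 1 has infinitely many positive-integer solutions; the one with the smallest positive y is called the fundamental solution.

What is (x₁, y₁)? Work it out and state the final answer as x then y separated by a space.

97 8

[12; 8,24] for √147; ℓ=2 ⇒ convergent index 1
i=0: a=12 ⇒ p=12, q=1
i=1: a=8 ⇒ p=97, q=8
(x₁, y₁) = (97, 8);  97² − 147·8² = 1 ✓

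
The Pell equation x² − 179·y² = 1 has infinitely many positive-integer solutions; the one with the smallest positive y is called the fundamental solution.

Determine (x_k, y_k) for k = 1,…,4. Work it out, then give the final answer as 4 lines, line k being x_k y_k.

4190210 313191
35115719688199 2624672120220
294284479589372473370 21995854729733779209
2466227538440333747559727201 184334500894152933286567560

d=179: √d = [13; 2,1,1,1,3,…,1,2,26] (ℓ=14, even), read p_13/q_13
step 0: (13, 1)  from 13·(1,0) + (0,1)
step 1: (27, 2)  from 2·(13,1) + (1,0)
step 2: (40, 3)  from 1·(27,2) + (13,1)
step 3: (67, 5)  from 1·(40,3) + (27,2)
step 4: (107, 8)  from 1·(67,5) + (40,3)
step 5: (388, 29)  from 3·(107,8) + (67,5)
step 6: (2047, 153)  from 5·(388,29) + (107,8)
step 7: (26999, 2018)  from 13·(2047,153) + (388,29)
step 8: (137042, 10243)  from 5·(26999,2018) + (2047,153)
step 9: (438125, 32747)  from 3·(137042,10243) + (26999,2018)
…
step 12: (1588459, 118727)  from 1·(1013292,75737) + (575167,42990)
step 13: (4190210, 313191)  from 2·(1588459,118727) + (1013292,75737)
→ (4190210, 313191).  Check: 4190210²=17557859844100, 179·313191²=17557859844099, difference 1.
n=2: (4190210,313191)∘(4190210,313191) = (4190210·4190210+179·313191·313191, 4190210·313191+313191·4190210) = (35115719688199,2624672120220)
n=3: (35115719688199,2624672120220)∘(4190210,313191) = (4190210·35115719688199+179·313191·2624672120220, 4190210·2624672120220+313191·35115719688199) = (294284479589372473370,21995854729733779209)
n=4: (294284479589372473370,21995854729733779209)∘(4190210,313191) = (4190210·294284479589372473370+179·313191·21995854729733779209, 4190210·21995854729733779209+313191·294284479589372473370) = (2466227538440333747559727201,184334500894152933286567560)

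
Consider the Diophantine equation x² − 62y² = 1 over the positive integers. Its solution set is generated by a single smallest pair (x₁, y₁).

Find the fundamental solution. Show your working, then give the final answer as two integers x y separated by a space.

63 8

√62 → a₀=7, period (1,6,1,14); ℓ=4 even so k=3
k=0  a_k=7  p_k/q_k = 7/1
…
k=2  a_k=6  p_k/q_k = 55/7
k=3  a_k=1  p_k/q_k = 63/8
→ (63, 8).  Check: 63²=3969, 62·8²=3968, difference 1.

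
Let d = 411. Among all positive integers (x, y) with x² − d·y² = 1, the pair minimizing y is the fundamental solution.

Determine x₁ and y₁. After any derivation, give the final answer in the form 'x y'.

√411 = [20; 3,1,1,1,19,1,1,1,3,40, …], period ℓ=10 (even) → k=9
a_0=20:  p_0=20·1+0=20,  q_0=20·0+1=1
…
a_5=19:  p_5=19·223+142=4379,  q_5=19·11+7=216
…
a_8=1:  p_8=1·8981+4602=13583,  q_8=1·443+227=670
a_9=3:  p_9=3·13583+8981=49730,  q_9=3·670+443=2453
(x₁, y₁) = (49730, 2453);  49730² − 411·2453² = 1 ✓

49730 2453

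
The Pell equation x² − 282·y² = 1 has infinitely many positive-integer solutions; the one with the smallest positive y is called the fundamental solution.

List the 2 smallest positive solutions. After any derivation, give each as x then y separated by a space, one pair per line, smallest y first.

2351 140
11054401 658280

d=282: √d = [16; 1,3,1,4,1,3,1,32] (ℓ=8, even), read p_7/q_7
i=0: a=16 ⇒ p=16, q=1
…
i=2: a=3 ⇒ p=67, q=4
i=3: a=1 ⇒ p=84, q=5
…
i=5: a=1 ⇒ p=487, q=29
i=6: a=3 ⇒ p=1864, q=111
i=7: a=1 ⇒ p=2351, q=140
fundamental: x₁=2351, y₁=140  (since 5527201 − 282·19600 = 1)
k=2:  x_2 = 2351·2351+282·140·140 = 11054401,  y_2 = 2351·140+140·2351 = 658280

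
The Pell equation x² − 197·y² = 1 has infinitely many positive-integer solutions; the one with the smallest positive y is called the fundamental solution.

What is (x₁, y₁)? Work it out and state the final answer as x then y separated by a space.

√197 = [14; 28, …], period ℓ=1 (odd) → k=1
step 0: (14, 1)  from 14·(1,0) + (0,1)
step 1: (393, 28)  from 28·(14,1) + (1,0)
(x₁, y₁) = (393, 28);  393² − 197·28² = 1 ✓

393 28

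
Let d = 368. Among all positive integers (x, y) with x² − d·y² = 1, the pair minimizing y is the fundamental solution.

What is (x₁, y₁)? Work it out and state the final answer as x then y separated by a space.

√368 = [19; 5,2,5,38, …], period ℓ=4 (even) → k=3
i=0: a=19 ⇒ p=19, q=1
i=1: a=5 ⇒ p=96, q=5
i=2: a=2 ⇒ p=211, q=11
i=3: a=5 ⇒ p=1151, q=60
→ (1151, 60).  Check: 1151²=1324801, 368·60²=1324800, difference 1.

1151 60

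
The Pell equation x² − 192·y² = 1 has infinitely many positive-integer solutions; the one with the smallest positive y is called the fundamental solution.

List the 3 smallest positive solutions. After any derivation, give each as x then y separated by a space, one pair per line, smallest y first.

97 7
18817 1358
3650401 263445

d=192: √d = [13; 1,5,1,26] (ℓ=4, even), read p_3/q_3
a_0=13:  p_0=13·1+0=13,  q_0=13·0+1=1
a_1=1:  p_1=1·13+1=14,  q_1=1·1+0=1
a_2=5:  p_2=5·14+13=83,  q_2=5·1+1=6
a_3=1:  p_3=1·83+14=97,  q_3=1·6+1=7
fundamental: x₁=97, y₁=7  (since 9409 − 192·49 = 1)
(x_2, y_2) = (97·97 + 192·7·7, 97·7 + 7·97) = (18817, 1358)
(x_3, y_3) = (97·18817 + 192·7·1358, 97·1358 + 7·18817) = (3650401, 263445)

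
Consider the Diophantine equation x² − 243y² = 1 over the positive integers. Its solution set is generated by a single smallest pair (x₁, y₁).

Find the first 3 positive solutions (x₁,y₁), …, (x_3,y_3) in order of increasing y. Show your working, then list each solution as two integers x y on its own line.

70226 4505
9863382151 632736260
1385331749802026 88869073185015

√243 → a₀=15, period (1,1,2,3,15,3,2,1,1,30); ℓ=10 even so k=9
step 0: (15, 1)  from 15·(1,0) + (0,1)
step 1: (16, 1)  from 1·(15,1) + (1,0)
…
step 3: (78, 5)  from 2·(31,2) + (16,1)
step 4: (265, 17)  from 3·(78,5) + (31,2)
step 5: (4053, 260)  from 15·(265,17) + (78,5)
step 6: (12424, 797)  from 3·(4053,260) + (265,17)
step 7: (28901, 1854)  from 2·(12424,797) + (4053,260)
step 8: (41325, 2651)  from 1·(28901,1854) + (12424,797)
step 9: (70226, 4505)  from 1·(41325,2651) + (28901,1854)
fundamental: x₁=70226, y₁=4505  (since 4931691076 − 243·20295025 = 1)
n=2: (70226,4505)∘(70226,4505) = (70226·70226+243·4505·4505, 70226·4505+4505·70226) = (9863382151,632736260)
n=3: (9863382151,632736260)∘(70226,4505) = (70226·9863382151+243·4505·632736260, 70226·632736260+4505·9863382151) = (1385331749802026,88869073185015)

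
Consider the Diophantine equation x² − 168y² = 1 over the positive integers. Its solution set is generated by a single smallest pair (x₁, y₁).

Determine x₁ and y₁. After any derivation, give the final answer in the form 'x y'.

√168 = [12; 1,24, …], period ℓ=2 (even) → k=1
k=0  a_k=12  p_k/q_k = 12/1
k=1  a_k=1  p_k/q_k = 13/1
fundamental: x₁=13, y₁=1  (since 169 − 168·1 = 1)

13 1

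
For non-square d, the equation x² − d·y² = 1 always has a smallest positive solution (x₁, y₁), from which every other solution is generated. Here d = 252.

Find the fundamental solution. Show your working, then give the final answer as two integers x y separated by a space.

√252 → a₀=15, period (1,6,1,30); ℓ=4 even so k=3
k=0  a_k=15  p_k/q_k = 15/1
…
k=2  a_k=6  p_k/q_k = 111/7
k=3  a_k=1  p_k/q_k = 127/8
(x₁, y₁) = (127, 8);  127² − 252·8² = 1 ✓

127 8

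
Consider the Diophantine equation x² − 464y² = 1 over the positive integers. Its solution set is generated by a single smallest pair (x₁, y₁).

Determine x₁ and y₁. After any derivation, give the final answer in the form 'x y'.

√464 → a₀=21, period (1,1,5,1,1,1,5,1,1,42); ℓ=10 even so k=9
i=0: a=21 ⇒ p=21, q=1
…
i=5: a=1 ⇒ p=517, q=24
…
i=8: a=1 ⇒ p=5299, q=246
i=9: a=1 ⇒ p=9801, q=455
fundamental: x₁=9801, y₁=455  (since 96059601 − 464·207025 = 1)

9801 455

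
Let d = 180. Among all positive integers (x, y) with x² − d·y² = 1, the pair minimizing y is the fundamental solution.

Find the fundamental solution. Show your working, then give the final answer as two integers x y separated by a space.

[13; 2,2,2,26] for √180; ℓ=4 ⇒ convergent index 3
k=0  a_k=13  p_k/q_k = 13/1
…
k=2  a_k=2  p_k/q_k = 67/5
k=3  a_k=2  p_k/q_k = 161/12
(x₁, y₁) = (161, 12);  161² − 180·12² = 1 ✓

161 12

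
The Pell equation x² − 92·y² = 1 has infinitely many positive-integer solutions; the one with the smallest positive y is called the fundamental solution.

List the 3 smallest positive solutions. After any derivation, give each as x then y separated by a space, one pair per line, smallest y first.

1151 120
2649601 276240
6099380351 635904360

d=92: √d = [9; 1,1,2,4,2,1,1,18] (ℓ=8, even), read p_7/q_7
step 0: (9, 1)  from 9·(1,0) + (0,1)
step 1: (10, 1)  from 1·(9,1) + (1,0)
step 2: (19, 2)  from 1·(10,1) + (9,1)
step 3: (48, 5)  from 2·(19,2) + (10,1)
step 4: (211, 22)  from 4·(48,5) + (19,2)
step 5: (470, 49)  from 2·(211,22) + (48,5)
step 6: (681, 71)  from 1·(470,49) + (211,22)
step 7: (1151, 120)  from 1·(681,71) + (470,49)
fundamental: x₁=1151, y₁=120  (since 1324801 − 92·14400 = 1)
k=2:  x_2 = 1151·1151+92·120·120 = 2649601,  y_2 = 1151·120+120·1151 = 276240
k=3:  x_3 = 1151·2649601+92·120·276240 = 6099380351,  y_3 = 1151·276240+120·2649601 = 635904360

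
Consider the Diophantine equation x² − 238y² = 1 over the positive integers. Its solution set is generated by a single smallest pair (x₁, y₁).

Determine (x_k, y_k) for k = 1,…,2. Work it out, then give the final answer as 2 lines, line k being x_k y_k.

d=238: √d = [15; 2,2,1,14,1,2,2,30] (ℓ=8, even), read p_7/q_7
k=0  a_k=15  p_k/q_k = 15/1
…
k=4  a_k=14  p_k/q_k = 1589/103
…
k=6  a_k=2  p_k/q_k = 4983/323
k=7  a_k=2  p_k/q_k = 11663/756
→ (11663, 756).  Check: 11663²=136025569, 238·756²=136025568, difference 1.
(11663+756√238)^2 = 272051137 + 17634456√238

11663 756
272051137 17634456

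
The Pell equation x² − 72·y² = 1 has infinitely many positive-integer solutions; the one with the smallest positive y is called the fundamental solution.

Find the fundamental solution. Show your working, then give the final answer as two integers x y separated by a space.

17 2

[8; 2,16] for √72; ℓ=2 ⇒ convergent index 1
step 0: (8, 1)  from 8·(1,0) + (0,1)
step 1: (17, 2)  from 2·(8,1) + (1,0)
(x₁, y₁) = (17, 2);  17² − 72·2² = 1 ✓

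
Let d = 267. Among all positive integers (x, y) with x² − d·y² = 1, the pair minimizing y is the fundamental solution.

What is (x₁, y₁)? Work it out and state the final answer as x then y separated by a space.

2402 147

d=267: √d = [16; 2,1,15,1,2,32] (ℓ=6, even), read p_5/q_5
i=0: a=16 ⇒ p=16, q=1
i=1: a=2 ⇒ p=33, q=2
…
i=3: a=15 ⇒ p=768, q=47
i=4: a=1 ⇒ p=817, q=50
i=5: a=2 ⇒ p=2402, q=147
fundamental: x₁=2402, y₁=147  (since 5769604 − 267·21609 = 1)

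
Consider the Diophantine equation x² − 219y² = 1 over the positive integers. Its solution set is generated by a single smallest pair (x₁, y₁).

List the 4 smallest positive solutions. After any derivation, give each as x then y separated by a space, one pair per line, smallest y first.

74 5
10951 740
1620674 109515
239848801 16207480

d=219: √d = [14; 1,3,1,28] (ℓ=4, even), read p_3/q_3
step 0: (14, 1)  from 14·(1,0) + (0,1)
…
step 2: (59, 4)  from 3·(15,1) + (14,1)
step 3: (74, 5)  from 1·(59,4) + (15,1)
fundamental: x₁=74, y₁=5  (since 5476 − 219·25 = 1)
n=2: (74,5)∘(74,5) = (74·74+219·5·5, 74·5+5·74) = (10951,740)
n=3: (10951,740)∘(74,5) = (74·10951+219·5·740, 74·740+5·10951) = (1620674,109515)
n=4: (1620674,109515)∘(74,5) = (74·1620674+219·5·109515, 74·109515+5·1620674) = (239848801,16207480)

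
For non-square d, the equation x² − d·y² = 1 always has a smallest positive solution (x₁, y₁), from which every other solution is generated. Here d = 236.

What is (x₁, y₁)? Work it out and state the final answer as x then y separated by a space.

561799 36570

√236 → a₀=15, period (2,1,3,5,1,6,1,5,3,1,2,30); ℓ=12 even so k=11
i=0: a=15 ⇒ p=15, q=1
i=1: a=2 ⇒ p=31, q=2
…
i=4: a=5 ⇒ p=891, q=58
i=5: a=1 ⇒ p=1060, q=69
i=6: a=6 ⇒ p=7251, q=472
i=7: a=1 ⇒ p=8311, q=541
…
i=9: a=3 ⇒ p=154729, q=10072
i=10: a=1 ⇒ p=203535, q=13249
i=11: a=2 ⇒ p=561799, q=36570
fundamental: x₁=561799, y₁=36570  (since 315618116401 − 236·1337364900 = 1)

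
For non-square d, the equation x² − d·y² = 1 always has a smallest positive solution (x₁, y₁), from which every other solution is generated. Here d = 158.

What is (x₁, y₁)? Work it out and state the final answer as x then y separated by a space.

d=158: √d = [12; 1,1,3,12,3,1,1,24] (ℓ=8, even), read p_7/q_7
k=0  a_k=12  p_k/q_k = 12/1
…
k=2  a_k=1  p_k/q_k = 25/2
…
k=5  a_k=3  p_k/q_k = 3331/265
k=6  a_k=1  p_k/q_k = 4412/351
k=7  a_k=1  p_k/q_k = 7743/616
fundamental: x₁=7743, y₁=616  (since 59954049 − 158·379456 = 1)

7743 616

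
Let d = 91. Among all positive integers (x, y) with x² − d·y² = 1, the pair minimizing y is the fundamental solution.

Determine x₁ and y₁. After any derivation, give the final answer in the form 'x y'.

[9; 1,1,5,1,5,1,1,18] for √91; ℓ=8 ⇒ convergent index 7
a_0=9:  p_0=9·1+0=9,  q_0=9·0+1=1
…
a_6=1:  p_6=1·725+124=849,  q_6=1·76+13=89
a_7=1:  p_7=1·849+725=1574,  q_7=1·89+76=165
→ (1574, 165).  Check: 1574²=2477476, 91·165²=2477475, difference 1.

1574 165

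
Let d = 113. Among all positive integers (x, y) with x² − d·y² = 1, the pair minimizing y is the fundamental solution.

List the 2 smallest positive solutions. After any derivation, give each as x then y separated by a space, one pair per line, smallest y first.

√113 = [10; 1,1,1,2,2,1,1,1,20, …], period ℓ=9 (odd) → k=17
k=0  a_k=10  p_k/q_k = 10/1
…
k=3  a_k=1  p_k/q_k = 32/3
…
k=10  a_k=1  p_k/q_k = 16785/1579
k=11  a_k=1  p_k/q_k = 32794/3085
…
k=16  a_k=1  p_k/q_k = 758918/71393
k=17  a_k=1  p_k/q_k = 1204353/113296
fundamental: x₁=1204353, y₁=113296  (since 1450466148609 − 113·12835983616 = 1)
n=2: (1204353,113296)∘(1204353,113296) = (1204353·1204353+113·113296·113296, 1204353·113296+113296·1204353) = (2900932297217,272896754976)

1204353 113296
2900932297217 272896754976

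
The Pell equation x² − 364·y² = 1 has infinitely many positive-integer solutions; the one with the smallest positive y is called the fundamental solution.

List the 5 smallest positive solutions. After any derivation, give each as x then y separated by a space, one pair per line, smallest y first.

4954951 259710
49103078824801 2573700648420
486606699052048124551 25505121203178395130
4822224700149240710505379201 252753251621617410554928840
47787774200457874208819626306623751 2504759953751544114971907242978550

d=364: √d = [19; 12,1,2,3,1,8,1,3,2,1,12,38] (ℓ=12, even), read p_11/q_11
step 0: (19, 1)  from 19·(1,0) + (0,1)
step 1: (229, 12)  from 12·(19,1) + (1,0)
step 2: (248, 13)  from 1·(229,12) + (19,1)
step 3: (725, 38)  from 2·(248,13) + (229,12)
step 4: (2423, 127)  from 3·(725,38) + (248,13)
…
step 6: (27607, 1447)  from 8·(3148,165) + (2423,127)
step 7: (30755, 1612)  from 1·(27607,1447) + (3148,165)
step 8: (119872, 6283)  from 3·(30755,1612) + (27607,1447)
step 9: (270499, 14178)  from 2·(119872,6283) + (30755,1612)
step 10: (390371, 20461)  from 1·(270499,14178) + (119872,6283)
step 11: (4954951, 259710)  from 12·(390371,20461) + (270499,14178)
(x₁, y₁) = (4954951, 259710);  4954951² − 364·259710² = 1 ✓
k=2:  x_2 = 4954951·4954951+364·259710·259710 = 49103078824801,  y_2 = 4954951·259710+259710·4954951 = 2573700648420
k=3:  x_3 = 4954951·49103078824801+364·259710·2573700648420 = 486606699052048124551,  y_3 = 4954951·2573700648420+259710·49103078824801 = 25505121203178395130
k=4:  x_4 = 4954951·486606699052048124551+364·259710·25505121203178395130 = 4822224700149240710505379201,  y_4 = 4954951·25505121203178395130+259710·486606699052048124551 = 252753251621617410554928840
k=5:  x_5 = 4954951·4822224700149240710505379201+364·259710·252753251621617410554928840 = 47787774200457874208819626306623751,  y_5 = 4954951·252753251621617410554928840+259710·4822224700149240710505379201 = 2504759953751544114971907242978550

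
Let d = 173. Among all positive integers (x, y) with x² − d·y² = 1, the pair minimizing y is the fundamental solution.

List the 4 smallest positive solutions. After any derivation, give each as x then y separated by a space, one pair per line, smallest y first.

2499849 190060
12498490045601 950242601880
62488675684008728649 4750926036134042180
312424506839974574118902401 23753195401006348176659760

d=173: √d = [13; 6,1,1,6,26] (ℓ=5, odd), read p_9/q_9
i=0: a=13 ⇒ p=13, q=1
i=1: a=6 ⇒ p=79, q=6
i=2: a=1 ⇒ p=92, q=7
…
i=5: a=26 ⇒ p=29239, q=2223
…
i=7: a=1 ⇒ p=205791, q=15646
i=8: a=1 ⇒ p=382343, q=29069
i=9: a=6 ⇒ p=2499849, q=190060
(x₁, y₁) = (2499849, 190060);  2499849² − 173·190060² = 1 ✓
(2499849+190060√173)^2 = 12498490045601 + 950242601880√173
(2499849+190060√173)^3 = 62488675684008728649 + 4750926036134042180√173
(2499849+190060√173)^4 = 312424506839974574118902401 + 23753195401006348176659760√173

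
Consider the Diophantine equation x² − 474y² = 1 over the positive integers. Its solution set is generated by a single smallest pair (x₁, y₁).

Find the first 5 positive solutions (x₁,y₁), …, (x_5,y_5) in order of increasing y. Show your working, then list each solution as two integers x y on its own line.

193549 8890
74922430801 3441301220
29002323118011949 1332120819650670
11226741274261267003201 515661305041693754440
4345849093754985611287088749 199611459857697448136564450

[21; 1,3,2,1,1,…,3,1,42] for √474; ℓ=14 ⇒ convergent index 13
step 0: (21, 1)  from 21·(1,0) + (0,1)
step 1: (22, 1)  from 1·(21,1) + (1,0)
step 2: (87, 4)  from 3·(22,1) + (21,1)
step 3: (196, 9)  from 2·(87,4) + (22,1)
step 4: (283, 13)  from 1·(196,9) + (87,4)
step 5: (479, 22)  from 1·(283,13) + (196,9)
step 6: (762, 35)  from 1·(479,22) + (283,13)
step 7: (5051, 232)  from 6·(762,35) + (479,22)
step 8: (5813, 267)  from 1·(5051,232) + (762,35)
…
step 10: (16677, 766)  from 1·(10864,499) + (5813,267)
step 11: (44218, 2031)  from 2·(16677,766) + (10864,499)
step 12: (149331, 6859)  from 3·(44218,2031) + (16677,766)
step 13: (193549, 8890)  from 1·(149331,6859) + (44218,2031)
fundamental: x₁=193549, y₁=8890  (since 37461215401 − 474·79032100 = 1)
(193549+8890√474)^2 = 74922430801 + 3441301220√474
(193549+8890√474)^3 = 29002323118011949 + 1332120819650670√474
(193549+8890√474)^4 = 11226741274261267003201 + 515661305041693754440√474
(193549+8890√474)^5 = 4345849093754985611287088749 + 199611459857697448136564450√474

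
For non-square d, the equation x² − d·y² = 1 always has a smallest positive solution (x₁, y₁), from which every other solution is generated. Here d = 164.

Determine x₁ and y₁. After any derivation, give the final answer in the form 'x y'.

2049 160

d=164: √d = [12; 1,4,6,4,1,24] (ℓ=6, even), read p_5/q_5
step 0: (12, 1)  from 12·(1,0) + (0,1)
step 1: (13, 1)  from 1·(12,1) + (1,0)
…
step 4: (1652, 129)  from 4·(397,31) + (64,5)
step 5: (2049, 160)  from 1·(1652,129) + (397,31)
fundamental: x₁=2049, y₁=160  (since 4198401 − 164·25600 = 1)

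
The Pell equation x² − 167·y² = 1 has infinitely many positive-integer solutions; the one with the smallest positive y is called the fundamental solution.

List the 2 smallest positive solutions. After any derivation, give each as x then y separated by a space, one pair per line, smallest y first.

√167 = [12; 1,11,1,24, …], period ℓ=4 (even) → k=3
a_0=12:  p_0=12·1+0=12,  q_0=12·0+1=1
…
a_2=11:  p_2=11·13+12=155,  q_2=11·1+1=12
a_3=1:  p_3=1·155+13=168,  q_3=1·12+1=13
fundamental: x₁=168, y₁=13  (since 28224 − 167·169 = 1)
n=2: (168,13)∘(168,13) = (168·168+167·13·13, 168·13+13·168) = (56447,4368)

168 13
56447 4368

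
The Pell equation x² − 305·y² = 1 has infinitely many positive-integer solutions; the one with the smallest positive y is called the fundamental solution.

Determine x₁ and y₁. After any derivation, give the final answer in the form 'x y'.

489 28

√305 = [17; 2,6,2,34, …], period ℓ=4 (even) → k=3
i=0: a=17 ⇒ p=17, q=1
i=1: a=2 ⇒ p=35, q=2
i=2: a=6 ⇒ p=227, q=13
i=3: a=2 ⇒ p=489, q=28
→ (489, 28).  Check: 489²=239121, 305·28²=239120, difference 1.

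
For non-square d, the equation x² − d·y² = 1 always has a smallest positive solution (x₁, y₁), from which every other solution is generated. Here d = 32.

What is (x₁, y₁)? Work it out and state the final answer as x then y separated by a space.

17 3

√32 → a₀=5, period (1,1,1,10); ℓ=4 even so k=3
i=0: a=5 ⇒ p=5, q=1
…
i=2: a=1 ⇒ p=11, q=2
i=3: a=1 ⇒ p=17, q=3
→ (17, 3).  Check: 17²=289, 32·3²=288, difference 1.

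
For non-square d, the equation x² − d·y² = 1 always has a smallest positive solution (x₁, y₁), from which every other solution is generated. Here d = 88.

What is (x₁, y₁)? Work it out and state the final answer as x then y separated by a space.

√88 → a₀=9, period (2,1,1,1,2,18); ℓ=6 even so k=5
i=0: a=9 ⇒ p=9, q=1
i=1: a=2 ⇒ p=19, q=2
i=2: a=1 ⇒ p=28, q=3
…
i=4: a=1 ⇒ p=75, q=8
i=5: a=2 ⇒ p=197, q=21
fundamental: x₁=197, y₁=21  (since 38809 − 88·441 = 1)

197 21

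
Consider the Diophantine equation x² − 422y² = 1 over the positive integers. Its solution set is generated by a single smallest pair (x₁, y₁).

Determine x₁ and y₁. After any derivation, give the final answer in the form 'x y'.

√422 = [20; 1,1,5,2,1,…,1,1,40, …], period ℓ=14 (even) → k=13
i=0: a=20 ⇒ p=20, q=1
i=1: a=1 ⇒ p=21, q=1
i=2: a=1 ⇒ p=41, q=2
…
i=4: a=2 ⇒ p=493, q=24
i=5: a=1 ⇒ p=719, q=35
i=6: a=3 ⇒ p=2650, q=129
…
i=8: a=3 ⇒ p=163807, q=7974
i=9: a=1 ⇒ p=217526, q=10589
i=10: a=2 ⇒ p=598859, q=29152
i=11: a=5 ⇒ p=3211821, q=156349
i=12: a=1 ⇒ p=3810680, q=185501
i=13: a=1 ⇒ p=7022501, q=341850
(x₁, y₁) = (7022501, 341850);  7022501² − 422·341850² = 1 ✓

7022501 341850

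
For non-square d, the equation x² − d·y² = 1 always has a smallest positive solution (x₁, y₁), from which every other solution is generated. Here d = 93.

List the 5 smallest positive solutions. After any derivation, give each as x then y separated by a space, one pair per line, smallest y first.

12151 1260
295293601 30620520
7176225079351 744139875780
174396621583094401 18084087230585040
4238186690536135053751 439479487133537766300

[9; 1,1,1,4,6,4,1,1,1,18] for √93; ℓ=10 ⇒ convergent index 9
i=0: a=9 ⇒ p=9, q=1
…
i=2: a=1 ⇒ p=19, q=2
i=3: a=1 ⇒ p=29, q=3
…
i=6: a=4 ⇒ p=3491, q=362
…
i=8: a=1 ⇒ p=7821, q=811
i=9: a=1 ⇒ p=12151, q=1260
(x₁, y₁) = (12151, 1260);  12151² − 93·1260² = 1 ✓
(12151+1260√93)^2 = 295293601 + 30620520√93
(12151+1260√93)^3 = 7176225079351 + 744139875780√93
(12151+1260√93)^4 = 174396621583094401 + 18084087230585040√93
(12151+1260√93)^5 = 4238186690536135053751 + 439479487133537766300√93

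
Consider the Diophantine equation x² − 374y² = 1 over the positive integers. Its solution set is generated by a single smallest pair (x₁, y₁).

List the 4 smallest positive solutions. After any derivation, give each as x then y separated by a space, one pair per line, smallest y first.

[19; 2,1,18,1,2,38] for √374; ℓ=6 ⇒ convergent index 5
k=0  a_k=19  p_k/q_k = 19/1
…
k=2  a_k=1  p_k/q_k = 58/3
…
k=4  a_k=1  p_k/q_k = 1141/59
k=5  a_k=2  p_k/q_k = 3365/174
fundamental: x₁=3365, y₁=174  (since 11323225 − 374·30276 = 1)
(x_2, y_2) = (3365·3365 + 374·174·174, 3365·174 + 174·3365) = (22646449, 1171020)
(x_3, y_3) = (3365·22646449 + 374·174·1171020, 3365·1171020 + 174·22646449) = (152410598405, 7880964426)
(x_4, y_4) = (3365·152410598405 + 374·174·7880964426, 3365·7880964426 + 174·152410598405) = (1025723304619201, 53038889415960)

3365 174
22646449 1171020
152410598405 7880964426
1025723304619201 53038889415960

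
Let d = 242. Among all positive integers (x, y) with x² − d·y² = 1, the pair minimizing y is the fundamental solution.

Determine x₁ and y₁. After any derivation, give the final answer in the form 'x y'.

19601 1260

√242 → a₀=15, period (1,1,3,1,14,1,3,1,1,30); ℓ=10 even so k=9
k=0  a_k=15  p_k/q_k = 15/1
k=1  a_k=1  p_k/q_k = 16/1
k=2  a_k=1  p_k/q_k = 31/2
k=3  a_k=3  p_k/q_k = 109/7
k=4  a_k=1  p_k/q_k = 140/9
k=5  a_k=14  p_k/q_k = 2069/133
…
k=7  a_k=3  p_k/q_k = 8696/559
k=8  a_k=1  p_k/q_k = 10905/701
k=9  a_k=1  p_k/q_k = 19601/1260
(x₁, y₁) = (19601, 1260);  19601² − 242·1260² = 1 ✓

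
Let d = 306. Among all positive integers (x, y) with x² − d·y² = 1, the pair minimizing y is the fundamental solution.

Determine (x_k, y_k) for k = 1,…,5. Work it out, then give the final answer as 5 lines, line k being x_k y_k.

35 2
2449 140
171395 9798
11995201 685720
839492675 47990602

√306 = [17; 2,34, …], period ℓ=2 (even) → k=1
a_0=17:  p_0=17·1+0=17,  q_0=17·0+1=1
a_1=2:  p_1=2·17+1=35,  q_1=2·1+0=2
→ (35, 2).  Check: 35²=1225, 306·2²=1224, difference 1.
k=2:  x_2 = 35·35+306·2·2 = 2449,  y_2 = 35·2+2·35 = 140
k=3:  x_3 = 35·2449+306·2·140 = 171395,  y_3 = 35·140+2·2449 = 9798
k=4:  x_4 = 35·171395+306·2·9798 = 11995201,  y_4 = 35·9798+2·171395 = 685720
k=5:  x_5 = 35·11995201+306·2·685720 = 839492675,  y_5 = 35·685720+2·11995201 = 47990602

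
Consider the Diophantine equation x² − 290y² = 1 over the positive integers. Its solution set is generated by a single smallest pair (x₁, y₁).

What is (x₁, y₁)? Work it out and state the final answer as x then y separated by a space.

√290 = [17; 34, …], period ℓ=1 (odd) → k=1
i=0: a=17 ⇒ p=17, q=1
i=1: a=34 ⇒ p=579, q=34
fundamental: x₁=579, y₁=34  (since 335241 − 290·1156 = 1)

579 34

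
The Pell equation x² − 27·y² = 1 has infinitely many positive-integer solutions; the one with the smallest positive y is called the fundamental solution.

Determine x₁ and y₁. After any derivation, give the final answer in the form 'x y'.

[5; 5,10] for √27; ℓ=2 ⇒ convergent index 1
a_0=5:  p_0=5·1+0=5,  q_0=5·0+1=1
a_1=5:  p_1=5·5+1=26,  q_1=5·1+0=5
→ (26, 5).  Check: 26²=676, 27·5²=675, difference 1.

26 5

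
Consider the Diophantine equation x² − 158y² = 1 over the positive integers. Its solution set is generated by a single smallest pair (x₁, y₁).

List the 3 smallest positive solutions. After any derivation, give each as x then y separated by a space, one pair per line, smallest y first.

7743 616
119908097 9539376
1856896782399 147726776120

√158 → a₀=12, period (1,1,3,12,3,1,1,24); ℓ=8 even so k=7
i=0: a=12 ⇒ p=12, q=1
…
i=6: a=1 ⇒ p=4412, q=351
i=7: a=1 ⇒ p=7743, q=616
(x₁, y₁) = (7743, 616);  7743² − 158·616² = 1 ✓
k=2:  x_2 = 7743·7743+158·616·616 = 119908097,  y_2 = 7743·616+616·7743 = 9539376
k=3:  x_3 = 7743·119908097+158·616·9539376 = 1856896782399,  y_3 = 7743·9539376+616·119908097 = 147726776120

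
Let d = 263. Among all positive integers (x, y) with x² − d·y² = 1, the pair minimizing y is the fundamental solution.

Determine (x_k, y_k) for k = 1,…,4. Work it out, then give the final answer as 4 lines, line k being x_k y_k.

139128 8579
38713200767 2387158224
10772180392483224 664241098768765
2997423827252098776577 184829071176614315616

d=263: √d = [16; 4,1,1,1,1,15,1,1,1,1,4,32] (ℓ=12, even), read p_11/q_11
a_0=16:  p_0=16·1+0=16,  q_0=16·0+1=1
…
a_2=1:  p_2=1·65+16=81,  q_2=1·4+1=5
a_3=1:  p_3=1·81+65=146,  q_3=1·5+4=9
a_4=1:  p_4=1·146+81=227,  q_4=1·9+5=14
a_5=1:  p_5=1·227+146=373,  q_5=1·14+9=23
…
a_7=1:  p_7=1·5822+373=6195,  q_7=1·359+23=382
a_8=1:  p_8=1·6195+5822=12017,  q_8=1·382+359=741
a_9=1:  p_9=1·12017+6195=18212,  q_9=1·741+382=1123
a_10=1:  p_10=1·18212+12017=30229,  q_10=1·1123+741=1864
a_11=4:  p_11=4·30229+18212=139128,  q_11=4·1864+1123=8579
fundamental: x₁=139128, y₁=8579  (since 19356600384 − 263·73599241 = 1)
(x_2, y_2) = (139128·139128 + 263·8579·8579, 139128·8579 + 8579·139128) = (38713200767, 2387158224)
(x_3, y_3) = (139128·38713200767 + 263·8579·2387158224, 139128·2387158224 + 8579·38713200767) = (10772180392483224, 664241098768765)
(x_4, y_4) = (139128·10772180392483224 + 263·8579·664241098768765, 139128·664241098768765 + 8579·10772180392483224) = (2997423827252098776577, 184829071176614315616)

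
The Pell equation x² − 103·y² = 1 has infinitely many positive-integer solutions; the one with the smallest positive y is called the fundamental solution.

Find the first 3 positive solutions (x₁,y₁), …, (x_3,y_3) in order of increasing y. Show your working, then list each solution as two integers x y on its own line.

d=103: √d = [10; 6,1,2,1,1,9,1,1,2,1,6,20] (ℓ=12, even), read p_11/q_11
i=0: a=10 ⇒ p=10, q=1
…
i=2: a=1 ⇒ p=71, q=7
…
i=9: a=2 ⇒ p=24266, q=2391
i=10: a=1 ⇒ p=33877, q=3338
i=11: a=6 ⇒ p=227528, q=22419
→ (227528, 22419).  Check: 227528²=51768990784, 103·22419²=51768990783, difference 1.
(227528+22419√103)^2 = 103537981567 + 10201900464√103
(227528+22419√103)^3 = 47115579739725224 + 4642436017523565√103

227528 22419
103537981567 10201900464
47115579739725224 4642436017523565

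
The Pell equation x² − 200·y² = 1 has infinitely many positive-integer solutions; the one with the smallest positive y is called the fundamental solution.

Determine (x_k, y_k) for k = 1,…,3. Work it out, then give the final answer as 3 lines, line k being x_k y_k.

√200 = [14; 7,28, …], period ℓ=2 (even) → k=1
i=0: a=14 ⇒ p=14, q=1
i=1: a=7 ⇒ p=99, q=7
(x₁, y₁) = (99, 7);  99² − 200·7² = 1 ✓
n=2: (99,7)∘(99,7) = (99·99+200·7·7, 99·7+7·99) = (19601,1386)
n=3: (19601,1386)∘(99,7) = (99·19601+200·7·1386, 99·1386+7·19601) = (3880899,274421)

99 7
19601 1386
3880899 274421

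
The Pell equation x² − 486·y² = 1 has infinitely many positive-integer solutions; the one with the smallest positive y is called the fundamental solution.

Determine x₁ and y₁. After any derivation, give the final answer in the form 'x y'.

485 22

√486 = [22; 22,44, …], period ℓ=2 (even) → k=1
step 0: (22, 1)  from 22·(1,0) + (0,1)
step 1: (485, 22)  from 22·(22,1) + (1,0)
→ (485, 22).  Check: 485²=235225, 486·22²=235224, difference 1.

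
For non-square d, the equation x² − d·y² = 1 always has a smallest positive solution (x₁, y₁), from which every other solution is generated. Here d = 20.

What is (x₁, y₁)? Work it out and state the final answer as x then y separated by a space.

9 2

√20 → a₀=4, period (2,8); ℓ=2 even so k=1
a_0=4:  p_0=4·1+0=4,  q_0=4·0+1=1
a_1=2:  p_1=2·4+1=9,  q_1=2·1+0=2
fundamental: x₁=9, y₁=2  (since 81 − 20·4 = 1)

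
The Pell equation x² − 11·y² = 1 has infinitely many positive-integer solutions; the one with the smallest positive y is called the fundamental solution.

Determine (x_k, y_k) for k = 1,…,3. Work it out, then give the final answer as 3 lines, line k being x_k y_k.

√11 = [3; 3,6, …], period ℓ=2 (even) → k=1
i=0: a=3 ⇒ p=3, q=1
i=1: a=3 ⇒ p=10, q=3
→ (10, 3).  Check: 10²=100, 11·3²=99, difference 1.
n=2: (10,3)∘(10,3) = (10·10+11·3·3, 10·3+3·10) = (199,60)
n=3: (199,60)∘(10,3) = (10·199+11·3·60, 10·60+3·199) = (3970,1197)

10 3
199 60
3970 1197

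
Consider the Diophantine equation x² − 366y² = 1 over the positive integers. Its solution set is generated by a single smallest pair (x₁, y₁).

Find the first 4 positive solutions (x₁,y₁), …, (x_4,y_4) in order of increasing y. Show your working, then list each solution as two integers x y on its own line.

[19; 7,1,1,1,2,12,2,1,1,1,7,38] for √366; ℓ=12 ⇒ convergent index 11
a_0=19:  p_0=19·1+0=19,  q_0=19·0+1=1
a_1=7:  p_1=7·19+1=134,  q_1=7·1+0=7
…
a_7=2:  p_7=2·14444+1167=30055,  q_7=2·755+61=1571
…
a_10=1:  p_10=1·74554+44499=119053,  q_10=1·3897+2326=6223
a_11=7:  p_11=7·119053+74554=907925,  q_11=7·6223+3897=47458
fundamental: x₁=907925, y₁=47458  (since 824327805625 − 366·2252261764 = 1)
n=2: (907925,47458)∘(907925,47458) = (907925·907925+366·47458·47458, 907925·47458+47458·907925) = (1648655611249,86176609300)
n=3: (1648655611249,86176609300)∘(907925,47458) = (907925·1648655611249+366·47458·86176609300, 907925·86176609300+47458·1648655611249) = (2993711291685588725,156483795997357542)
n=4: (2993711291685588725,156483795997357542)∘(907925,47458) = (907925·2993711291685588725+366·47458·156483795997357542, 907925·156483795997357542+47458·2993711291685588725) = (5436130649005627630680001,284151100961715516031400)

907925 47458
1648655611249 86176609300
2993711291685588725 156483795997357542
5436130649005627630680001 284151100961715516031400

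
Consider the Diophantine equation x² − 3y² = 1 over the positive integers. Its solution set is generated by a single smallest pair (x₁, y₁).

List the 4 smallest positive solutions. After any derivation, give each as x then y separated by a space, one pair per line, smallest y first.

√3 → a₀=1, period (1,2); ℓ=2 even so k=1
step 0: (1, 1)  from 1·(1,0) + (0,1)
step 1: (2, 1)  from 1·(1,1) + (1,0)
fundamental: x₁=2, y₁=1  (since 4 − 3·1 = 1)
n=2: (2,1)∘(2,1) = (2·2+3·1·1, 2·1+1·2) = (7,4)
n=3: (7,4)∘(2,1) = (2·7+3·1·4, 2·4+1·7) = (26,15)
n=4: (26,15)∘(2,1) = (2·26+3·1·15, 2·15+1·26) = (97,56)

2 1
7 4
26 15
97 56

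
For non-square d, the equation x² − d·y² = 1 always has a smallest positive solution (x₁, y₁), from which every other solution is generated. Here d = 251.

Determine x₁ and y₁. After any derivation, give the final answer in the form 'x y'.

d=251: √d = [15; 1,5,2,1,2,…,5,1,30] (ℓ=14, even), read p_13/q_13
k=0  a_k=15  p_k/q_k = 15/1
k=1  a_k=1  p_k/q_k = 16/1
k=2  a_k=5  p_k/q_k = 95/6
…
k=4  a_k=1  p_k/q_k = 301/19
k=5  a_k=2  p_k/q_k = 808/51
…
k=8  a_k=2  p_k/q_k = 61043/3853
k=9  a_k=2  p_k/q_k = 151649/9572
…
k=12  a_k=5  p_k/q_k = 3097857/195535
k=13  a_k=1  p_k/q_k = 3674890/231957
→ (3674890, 231957).  Check: 3674890²=13504816512100, 251·231957²=13504816512099, difference 1.

3674890 231957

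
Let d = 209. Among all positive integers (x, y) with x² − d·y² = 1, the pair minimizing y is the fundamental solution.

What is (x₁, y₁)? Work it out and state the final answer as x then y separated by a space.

d=209: √d = [14; 2,5,3,2,3,5,2,28] (ℓ=8, even), read p_7/q_7
step 0: (14, 1)  from 14·(1,0) + (0,1)
step 1: (29, 2)  from 2·(14,1) + (1,0)
step 2: (159, 11)  from 5·(29,2) + (14,1)
step 3: (506, 35)  from 3·(159,11) + (29,2)
step 4: (1171, 81)  from 2·(506,35) + (159,11)
…
step 6: (21266, 1471)  from 5·(4019,278) + (1171,81)
step 7: (46551, 3220)  from 2·(21266,1471) + (4019,278)
→ (46551, 3220).  Check: 46551²=2166995601, 209·3220²=2166995600, difference 1.

46551 3220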